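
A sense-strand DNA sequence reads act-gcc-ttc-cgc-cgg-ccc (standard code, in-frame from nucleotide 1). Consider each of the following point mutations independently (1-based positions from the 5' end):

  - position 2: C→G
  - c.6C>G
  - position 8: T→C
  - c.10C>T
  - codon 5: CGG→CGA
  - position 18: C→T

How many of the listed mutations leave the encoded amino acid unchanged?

3

Codon 1: ACT (Thr) → AGT (Ser) — missense.
Codon 2: GCC (Ala) → GCG (Ala) — synonymous.
Codon 3: TTC (Phe) → TCC (Ser) — missense.
Codon 4: CGC (Arg) → TGC (Cys) — missense.
Codon 5: CGG (Arg) → CGA (Arg) — synonymous.
Codon 6: CCC (Pro) → CCT (Pro) — synonymous.
Synonymous: 3 of 6.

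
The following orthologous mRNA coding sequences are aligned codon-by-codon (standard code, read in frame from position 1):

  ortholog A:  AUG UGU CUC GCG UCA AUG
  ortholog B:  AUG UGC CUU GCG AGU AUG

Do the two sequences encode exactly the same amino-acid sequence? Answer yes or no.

Codon 1: AUG Met / AUG Met — identical.
Codon 2: UGU Cys / UGC Cys — synonymous.
Codon 3: CUC Leu / CUU Leu — synonymous.
Codon 4: GCG Ala / GCG Ala — identical.
Codon 5: UCA Ser / AGU Ser — synonymous.
Codon 6: AUG Met / AUG Met — identical.
Nonsynonymous differences: 0 → same protein.

yes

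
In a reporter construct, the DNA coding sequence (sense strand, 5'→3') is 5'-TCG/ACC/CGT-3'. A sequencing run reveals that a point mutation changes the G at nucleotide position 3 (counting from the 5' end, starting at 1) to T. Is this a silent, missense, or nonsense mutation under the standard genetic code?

silent

Position 3 falls in codon 1: TCG → Ser.
After the substitution the codon is TCT → Ser.
Both encode Ser, so the change is synonymous.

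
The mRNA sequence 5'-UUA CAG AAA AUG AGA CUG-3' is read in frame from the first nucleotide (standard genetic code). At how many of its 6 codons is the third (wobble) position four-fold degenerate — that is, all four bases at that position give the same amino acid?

1

Codon 1 UUA (Leu): third position 2-fold.
Codon 2 CAG (Gln): third position 2-fold.
Codon 3 AAA (Lys): third position 2-fold.
Codon 4 AUG (Met): third position 1-fold.
Codon 5 AGA (Arg): third position 2-fold.
Codon 6 CUG (Leu): third position 4-fold.
Four-fold degenerate third positions: 1.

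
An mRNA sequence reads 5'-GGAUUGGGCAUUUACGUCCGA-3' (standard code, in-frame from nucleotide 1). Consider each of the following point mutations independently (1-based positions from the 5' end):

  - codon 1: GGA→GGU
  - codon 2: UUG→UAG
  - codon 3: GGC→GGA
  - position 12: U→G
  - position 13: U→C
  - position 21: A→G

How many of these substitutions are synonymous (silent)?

3

Codon 1: GGA (Gly) → GGU (Gly) — synonymous.
Codon 2: UUG (Leu) → UAG (Stop) — nonsense.
Codon 3: GGC (Gly) → GGA (Gly) — synonymous.
Codon 4: AUU (Ile) → AUG (Met) — missense.
Codon 5: UAC (Tyr) → CAC (His) — missense.
Codon 7: CGA (Arg) → CGG (Arg) — synonymous.
Synonymous: 3 of 6.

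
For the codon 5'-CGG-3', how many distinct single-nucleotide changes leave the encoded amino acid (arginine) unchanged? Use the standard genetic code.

Position 1: AGG → 1 synonymous.
Position 2: none → 0 synonymous.
Position 3: CGU, CGC, CGA → 3 synonymous.
Total: 1 + 0 + 3 = 4.

4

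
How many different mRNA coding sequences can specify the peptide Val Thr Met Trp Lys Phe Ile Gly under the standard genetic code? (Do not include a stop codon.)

768

Val: 4 codons.
Thr: 4 codons.
Met: 1 codon.
Trp: 1 codon.
Lys: 2 codons.
Phe: 2 codons.
Ile: 3 codons.
Gly: 4 codons.
4 × 4 × 1 × 1 × 2 × 2 × 3 × 4 = 768.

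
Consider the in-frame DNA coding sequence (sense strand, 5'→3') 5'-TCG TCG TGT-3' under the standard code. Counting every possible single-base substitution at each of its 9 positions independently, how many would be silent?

Codon 1 (TCG, Ser): 3 synonymous substitutions.
Codon 2 (TCG, Ser): 3 synonymous substitutions.
Codon 3 (TGT, Cys): 1 synonymous substitution.
Total: 3 + 3 + 1 = 7.

7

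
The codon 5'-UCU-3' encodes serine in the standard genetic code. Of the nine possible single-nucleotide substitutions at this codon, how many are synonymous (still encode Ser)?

3

Position 1: none → 0 synonymous.
Position 2: none → 0 synonymous.
Position 3: UCC, UCA, UCG → 3 synonymous.
Total: 0 + 0 + 3 = 3.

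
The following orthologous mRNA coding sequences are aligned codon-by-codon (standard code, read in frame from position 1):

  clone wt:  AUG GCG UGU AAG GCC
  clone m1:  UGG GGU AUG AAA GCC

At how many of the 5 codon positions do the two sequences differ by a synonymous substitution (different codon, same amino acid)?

1

Codon 1: AUG Met / UGG Trp — nonsynonymous.
Codon 2: GCG Ala / GGU Gly — nonsynonymous.
Codon 3: UGU Cys / AUG Met — nonsynonymous.
Codon 4: AAG Lys / AAA Lys — synonymous.
Codon 5: GCC Ala / GCC Ala — identical.
Synonymous differences: 1.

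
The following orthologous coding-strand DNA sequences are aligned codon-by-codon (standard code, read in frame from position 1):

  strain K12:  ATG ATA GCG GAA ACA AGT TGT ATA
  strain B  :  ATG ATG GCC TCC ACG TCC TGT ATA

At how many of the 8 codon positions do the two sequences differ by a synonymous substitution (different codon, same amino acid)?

3

Codon 1: ATG Met / ATG Met — identical.
Codon 2: ATA Ile / ATG Met — nonsynonymous.
Codon 3: GCG Ala / GCC Ala — synonymous.
Codon 4: GAA Glu / TCC Ser — nonsynonymous.
Codon 5: ACA Thr / ACG Thr — synonymous.
Codon 6: AGT Ser / TCC Ser — synonymous.
Codon 7: TGT Cys / TGT Cys — identical.
Codon 8: ATA Ile / ATA Ile — identical.
Synonymous differences: 3.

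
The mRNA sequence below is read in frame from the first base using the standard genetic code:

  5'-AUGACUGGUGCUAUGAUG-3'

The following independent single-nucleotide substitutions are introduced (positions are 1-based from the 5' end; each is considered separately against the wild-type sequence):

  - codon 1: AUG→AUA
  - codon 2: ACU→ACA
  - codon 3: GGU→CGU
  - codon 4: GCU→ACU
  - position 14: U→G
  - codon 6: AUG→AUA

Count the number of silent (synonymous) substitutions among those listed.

1

Codon 1: AUG (Met) → AUA (Ile) — missense.
Codon 2: ACU (Thr) → ACA (Thr) — synonymous.
Codon 3: GGU (Gly) → CGU (Arg) — missense.
Codon 4: GCU (Ala) → ACU (Thr) — missense.
Codon 5: AUG (Met) → AGG (Arg) — missense.
Codon 6: AUG (Met) → AUA (Ile) — missense.
Synonymous: 1 of 6.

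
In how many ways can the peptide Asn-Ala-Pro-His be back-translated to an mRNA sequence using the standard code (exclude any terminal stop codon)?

64

Asn: 2 codons.
Ala: 4 codons.
Pro: 4 codons.
His: 2 codons.
2 × 4 × 4 × 2 = 64.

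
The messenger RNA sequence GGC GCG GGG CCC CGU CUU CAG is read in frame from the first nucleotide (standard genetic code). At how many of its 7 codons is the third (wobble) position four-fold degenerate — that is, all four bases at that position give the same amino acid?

6

Codon 1 GGC (Gly): third position 4-fold.
Codon 2 GCG (Ala): third position 4-fold.
Codon 3 GGG (Gly): third position 4-fold.
Codon 4 CCC (Pro): third position 4-fold.
Codon 5 CGU (Arg): third position 4-fold.
Codon 6 CUU (Leu): third position 4-fold.
Codon 7 CAG (Gln): third position 2-fold.
Four-fold degenerate third positions: 6.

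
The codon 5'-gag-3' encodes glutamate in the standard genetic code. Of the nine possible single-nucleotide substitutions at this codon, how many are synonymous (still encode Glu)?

1

Position 1: none → 0 synonymous.
Position 2: none → 0 synonymous.
Position 3: GAA → 1 synonymous.
Total: 0 + 0 + 1 = 1.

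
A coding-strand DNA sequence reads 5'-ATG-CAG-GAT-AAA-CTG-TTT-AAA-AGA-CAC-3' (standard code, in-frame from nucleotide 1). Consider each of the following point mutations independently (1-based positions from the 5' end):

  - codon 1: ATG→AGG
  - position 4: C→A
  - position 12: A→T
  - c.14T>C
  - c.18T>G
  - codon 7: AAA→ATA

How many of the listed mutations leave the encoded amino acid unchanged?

Codon 1: ATG (Met) → AGG (Arg) — missense.
Codon 2: CAG (Gln) → AAG (Lys) — missense.
Codon 4: AAA (Lys) → AAT (Asn) — missense.
Codon 5: CTG (Leu) → CCG (Pro) — missense.
Codon 6: TTT (Phe) → TTG (Leu) — missense.
Codon 7: AAA (Lys) → ATA (Ile) — missense.
Synonymous: 0 of 6.

0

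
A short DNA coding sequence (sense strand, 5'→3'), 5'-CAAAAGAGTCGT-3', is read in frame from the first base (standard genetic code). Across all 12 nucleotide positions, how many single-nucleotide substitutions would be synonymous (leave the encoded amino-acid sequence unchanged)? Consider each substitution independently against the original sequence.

Codon 1 (CAA, Gln): 1 synonymous substitution.
Codon 2 (AAG, Lys): 1 synonymous substitution.
Codon 3 (AGT, Ser): 1 synonymous substitution.
Codon 4 (CGT, Arg): 3 synonymous substitutions.
Total: 1 + 1 + 1 + 3 = 6.

6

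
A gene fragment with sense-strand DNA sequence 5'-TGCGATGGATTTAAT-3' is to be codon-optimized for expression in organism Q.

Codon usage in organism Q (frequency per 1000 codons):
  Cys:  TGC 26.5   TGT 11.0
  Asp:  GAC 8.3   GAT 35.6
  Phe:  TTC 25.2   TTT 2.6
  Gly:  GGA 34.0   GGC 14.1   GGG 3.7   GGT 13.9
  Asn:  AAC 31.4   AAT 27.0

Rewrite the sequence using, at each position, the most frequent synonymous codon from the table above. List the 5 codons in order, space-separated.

Codon 1 (Cys): best is TGC at 26.5.
Codon 2 (Asp): best is GAT at 35.6.
Codon 3 (Gly): best is GGA at 34.0.
Codon 4 (Phe): best is TTC at 25.2.
Codon 5 (Asn): best is AAC at 31.4.

TGC GAT GGA TTC AAC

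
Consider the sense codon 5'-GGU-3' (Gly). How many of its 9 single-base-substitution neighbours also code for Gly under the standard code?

Position 1: none → 0 synonymous.
Position 2: none → 0 synonymous.
Position 3: GGC, GGA, GGG → 3 synonymous.
Total: 0 + 0 + 3 = 3.

3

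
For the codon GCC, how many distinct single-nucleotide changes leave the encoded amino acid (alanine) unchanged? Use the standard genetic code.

Position 1: none → 0 synonymous.
Position 2: none → 0 synonymous.
Position 3: GCT, GCA, GCG → 3 synonymous.
Total: 0 + 0 + 3 = 3.

3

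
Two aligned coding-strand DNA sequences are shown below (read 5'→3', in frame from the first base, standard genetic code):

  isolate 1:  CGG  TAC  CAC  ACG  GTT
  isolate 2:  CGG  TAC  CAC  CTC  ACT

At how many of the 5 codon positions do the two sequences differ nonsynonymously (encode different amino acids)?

2

Codon 1: CGG Arg / CGG Arg — identical.
Codon 2: TAC Tyr / TAC Tyr — identical.
Codon 3: CAC His / CAC His — identical.
Codon 4: ACG Thr / CTC Leu — nonsynonymous.
Codon 5: GTT Val / ACT Thr — nonsynonymous.
Nonsynonymous differences: 2.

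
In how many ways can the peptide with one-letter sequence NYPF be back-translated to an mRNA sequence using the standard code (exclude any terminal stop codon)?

Asn: 2 codons.
Tyr: 2 codons.
Pro: 4 codons.
Phe: 2 codons.
2 × 2 × 4 × 2 = 32.

32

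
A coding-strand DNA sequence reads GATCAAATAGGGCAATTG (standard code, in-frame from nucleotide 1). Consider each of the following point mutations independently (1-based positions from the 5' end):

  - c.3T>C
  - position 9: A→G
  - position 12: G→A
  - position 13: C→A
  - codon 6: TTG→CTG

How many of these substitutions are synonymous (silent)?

Codon 1: GAT (Asp) → GAC (Asp) — synonymous.
Codon 3: ATA (Ile) → ATG (Met) — missense.
Codon 4: GGG (Gly) → GGA (Gly) — synonymous.
Codon 5: CAA (Gln) → AAA (Lys) — missense.
Codon 6: TTG (Leu) → CTG (Leu) — synonymous.
Synonymous: 3 of 5.

3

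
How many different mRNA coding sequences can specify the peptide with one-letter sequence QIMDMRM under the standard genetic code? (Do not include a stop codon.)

72

Gln: 2 codons.
Ile: 3 codons.
Met: 1 codon.
Asp: 2 codons.
Met: 1 codon.
Arg: 6 codons.
Met: 1 codon.
2 × 3 × 1 × 2 × 1 × 6 × 1 = 72.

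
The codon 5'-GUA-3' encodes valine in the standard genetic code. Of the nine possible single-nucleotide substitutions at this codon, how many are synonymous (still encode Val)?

3

Position 1: none → 0 synonymous.
Position 2: none → 0 synonymous.
Position 3: GUU, GUC, GUG → 3 synonymous.
Total: 0 + 0 + 3 = 3.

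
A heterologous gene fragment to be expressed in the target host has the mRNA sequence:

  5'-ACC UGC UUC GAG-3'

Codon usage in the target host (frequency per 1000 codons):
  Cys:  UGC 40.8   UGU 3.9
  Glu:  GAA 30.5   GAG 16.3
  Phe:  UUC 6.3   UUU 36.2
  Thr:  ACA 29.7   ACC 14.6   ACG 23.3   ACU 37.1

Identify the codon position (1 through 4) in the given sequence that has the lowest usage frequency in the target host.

3

Codon 1 ACC (Thr): 14.6 per 1000.
Codon 2 UGC (Cys): 40.8 per 1000.
Codon 3 UUC (Phe): 6.3 per 1000.
Codon 4 GAG (Glu): 16.3 per 1000.
Lowest frequency is 6.3 at codon 3.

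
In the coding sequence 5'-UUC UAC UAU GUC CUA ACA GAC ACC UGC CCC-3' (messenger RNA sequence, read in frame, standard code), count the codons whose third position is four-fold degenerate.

Codon 1 UUC (Phe): third position 2-fold.
Codon 2 UAC (Tyr): third position 2-fold.
Codon 3 UAU (Tyr): third position 2-fold.
Codon 4 GUC (Val): third position 4-fold.
Codon 5 CUA (Leu): third position 4-fold.
Codon 6 ACA (Thr): third position 4-fold.
Codon 7 GAC (Asp): third position 2-fold.
Codon 8 ACC (Thr): third position 4-fold.
Codon 9 UGC (Cys): third position 2-fold.
Codon 10 CCC (Pro): third position 4-fold.
Four-fold degenerate third positions: 5.

5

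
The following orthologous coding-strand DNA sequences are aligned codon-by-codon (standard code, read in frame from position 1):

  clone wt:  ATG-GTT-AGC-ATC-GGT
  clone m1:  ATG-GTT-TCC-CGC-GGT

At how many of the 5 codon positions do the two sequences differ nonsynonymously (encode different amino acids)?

Codon 1: ATG Met / ATG Met — identical.
Codon 2: GTT Val / GTT Val — identical.
Codon 3: AGC Ser / TCC Ser — synonymous.
Codon 4: ATC Ile / CGC Arg — nonsynonymous.
Codon 5: GGT Gly / GGT Gly — identical.
Nonsynonymous differences: 1.

1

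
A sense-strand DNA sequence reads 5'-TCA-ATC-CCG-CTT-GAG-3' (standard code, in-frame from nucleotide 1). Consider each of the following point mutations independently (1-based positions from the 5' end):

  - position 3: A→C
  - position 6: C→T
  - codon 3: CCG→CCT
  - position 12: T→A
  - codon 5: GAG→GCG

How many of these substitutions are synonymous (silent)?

4

Codon 1: TCA (Ser) → TCC (Ser) — synonymous.
Codon 2: ATC (Ile) → ATT (Ile) — synonymous.
Codon 3: CCG (Pro) → CCT (Pro) — synonymous.
Codon 4: CTT (Leu) → CTA (Leu) — synonymous.
Codon 5: GAG (Glu) → GCG (Ala) — missense.
Synonymous: 4 of 5.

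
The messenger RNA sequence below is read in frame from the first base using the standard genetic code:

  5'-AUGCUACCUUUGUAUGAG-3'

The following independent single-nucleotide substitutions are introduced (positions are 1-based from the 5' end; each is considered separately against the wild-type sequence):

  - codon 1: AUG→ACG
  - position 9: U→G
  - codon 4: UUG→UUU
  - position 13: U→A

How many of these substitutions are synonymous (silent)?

1

Codon 1: AUG (Met) → ACG (Thr) — missense.
Codon 3: CCU (Pro) → CCG (Pro) — synonymous.
Codon 4: UUG (Leu) → UUU (Phe) — missense.
Codon 5: UAU (Tyr) → AAU (Asn) — missense.
Synonymous: 1 of 4.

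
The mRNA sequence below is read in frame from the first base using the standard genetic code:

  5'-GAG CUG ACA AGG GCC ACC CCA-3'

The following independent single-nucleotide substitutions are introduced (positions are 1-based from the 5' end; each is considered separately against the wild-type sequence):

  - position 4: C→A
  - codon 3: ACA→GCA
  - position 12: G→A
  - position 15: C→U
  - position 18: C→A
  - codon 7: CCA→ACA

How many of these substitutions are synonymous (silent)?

Codon 2: CUG (Leu) → AUG (Met) — missense.
Codon 3: ACA (Thr) → GCA (Ala) — missense.
Codon 4: AGG (Arg) → AGA (Arg) — synonymous.
Codon 5: GCC (Ala) → GCU (Ala) — synonymous.
Codon 6: ACC (Thr) → ACA (Thr) — synonymous.
Codon 7: CCA (Pro) → ACA (Thr) — missense.
Synonymous: 3 of 6.

3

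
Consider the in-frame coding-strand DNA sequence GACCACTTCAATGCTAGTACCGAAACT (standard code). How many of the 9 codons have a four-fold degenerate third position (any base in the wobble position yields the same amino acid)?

Codon 1 GAC (Asp): third position 2-fold.
Codon 2 CAC (His): third position 2-fold.
Codon 3 TTC (Phe): third position 2-fold.
Codon 4 AAT (Asn): third position 2-fold.
Codon 5 GCT (Ala): third position 4-fold.
Codon 6 AGT (Ser): third position 2-fold.
Codon 7 ACC (Thr): third position 4-fold.
Codon 8 GAA (Glu): third position 2-fold.
Codon 9 ACT (Thr): third position 4-fold.
Four-fold degenerate third positions: 3.

3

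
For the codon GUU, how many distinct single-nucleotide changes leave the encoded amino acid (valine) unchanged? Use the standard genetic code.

3

Position 1: none → 0 synonymous.
Position 2: none → 0 synonymous.
Position 3: GUC, GUA, GUG → 3 synonymous.
Total: 0 + 0 + 3 = 3.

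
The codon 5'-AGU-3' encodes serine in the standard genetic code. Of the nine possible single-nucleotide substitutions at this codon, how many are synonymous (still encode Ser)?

1

Position 1: none → 0 synonymous.
Position 2: none → 0 synonymous.
Position 3: AGC → 1 synonymous.
Total: 0 + 0 + 1 = 1.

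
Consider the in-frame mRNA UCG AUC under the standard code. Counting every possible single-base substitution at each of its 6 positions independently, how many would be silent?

5

Codon 1 (UCG, Ser): 3 synonymous substitutions.
Codon 2 (AUC, Ile): 2 synonymous substitutions.
Total: 3 + 2 = 5.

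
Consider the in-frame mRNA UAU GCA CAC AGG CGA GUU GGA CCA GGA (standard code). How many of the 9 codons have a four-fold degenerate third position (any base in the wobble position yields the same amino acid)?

Codon 1 UAU (Tyr): third position 2-fold.
Codon 2 GCA (Ala): third position 4-fold.
Codon 3 CAC (His): third position 2-fold.
Codon 4 AGG (Arg): third position 2-fold.
Codon 5 CGA (Arg): third position 4-fold.
Codon 6 GUU (Val): third position 4-fold.
Codon 7 GGA (Gly): third position 4-fold.
Codon 8 CCA (Pro): third position 4-fold.
Codon 9 GGA (Gly): third position 4-fold.
Four-fold degenerate third positions: 6.

6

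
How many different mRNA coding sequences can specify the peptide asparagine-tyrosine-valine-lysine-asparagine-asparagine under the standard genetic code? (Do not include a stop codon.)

128

Asn: 2 codons.
Tyr: 2 codons.
Val: 4 codons.
Lys: 2 codons.
Asn: 2 codons.
Asn: 2 codons.
2 × 2 × 4 × 2 × 2 × 2 = 128.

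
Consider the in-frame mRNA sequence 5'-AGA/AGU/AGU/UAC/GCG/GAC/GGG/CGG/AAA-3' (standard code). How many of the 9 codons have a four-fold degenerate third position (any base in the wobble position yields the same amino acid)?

Codon 1 AGA (Arg): third position 2-fold.
Codon 2 AGU (Ser): third position 2-fold.
Codon 3 AGU (Ser): third position 2-fold.
Codon 4 UAC (Tyr): third position 2-fold.
Codon 5 GCG (Ala): third position 4-fold.
Codon 6 GAC (Asp): third position 2-fold.
Codon 7 GGG (Gly): third position 4-fold.
Codon 8 CGG (Arg): third position 4-fold.
Codon 9 AAA (Lys): third position 2-fold.
Four-fold degenerate third positions: 3.

3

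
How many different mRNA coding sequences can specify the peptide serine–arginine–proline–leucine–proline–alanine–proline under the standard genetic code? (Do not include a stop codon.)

55296

Ser: 6 codons.
Arg: 6 codons.
Pro: 4 codons.
Leu: 6 codons.
Pro: 4 codons.
Ala: 4 codons.
Pro: 4 codons.
6 × 6 × 4 × 6 × 4 × 4 × 4 = 55296.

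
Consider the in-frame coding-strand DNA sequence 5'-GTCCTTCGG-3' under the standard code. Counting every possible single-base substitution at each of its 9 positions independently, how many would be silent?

10

Codon 1 (GTC, Val): 3 synonymous substitutions.
Codon 2 (CTT, Leu): 3 synonymous substitutions.
Codon 3 (CGG, Arg): 4 synonymous substitutions.
Total: 3 + 3 + 4 = 10.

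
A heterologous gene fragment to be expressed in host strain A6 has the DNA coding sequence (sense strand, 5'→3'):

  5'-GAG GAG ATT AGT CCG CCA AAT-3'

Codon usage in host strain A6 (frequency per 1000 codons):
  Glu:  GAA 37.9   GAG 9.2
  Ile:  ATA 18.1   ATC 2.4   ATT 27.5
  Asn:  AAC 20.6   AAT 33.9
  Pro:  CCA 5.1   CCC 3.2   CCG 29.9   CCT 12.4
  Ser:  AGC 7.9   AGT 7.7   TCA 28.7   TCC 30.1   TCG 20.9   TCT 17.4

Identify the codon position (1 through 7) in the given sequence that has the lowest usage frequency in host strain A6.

6

Codon 1 GAG (Glu): 9.2 per 1000.
Codon 2 GAG (Glu): 9.2 per 1000.
Codon 3 ATT (Ile): 27.5 per 1000.
Codon 4 AGT (Ser): 7.7 per 1000.
Codon 5 CCG (Pro): 29.9 per 1000.
Codon 6 CCA (Pro): 5.1 per 1000.
Codon 7 AAT (Asn): 33.9 per 1000.
Lowest frequency is 5.1 at codon 6.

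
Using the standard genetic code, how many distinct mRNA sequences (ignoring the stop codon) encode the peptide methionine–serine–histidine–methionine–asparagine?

Met: 1 codon.
Ser: 6 codons.
His: 2 codons.
Met: 1 codon.
Asn: 2 codons.
1 × 6 × 2 × 1 × 2 = 24.

24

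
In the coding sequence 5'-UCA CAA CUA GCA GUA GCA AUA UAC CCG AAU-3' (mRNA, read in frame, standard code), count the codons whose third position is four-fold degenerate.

Codon 1 UCA (Ser): third position 4-fold.
Codon 2 CAA (Gln): third position 2-fold.
Codon 3 CUA (Leu): third position 4-fold.
Codon 4 GCA (Ala): third position 4-fold.
Codon 5 GUA (Val): third position 4-fold.
Codon 6 GCA (Ala): third position 4-fold.
Codon 7 AUA (Ile): third position 3-fold.
Codon 8 UAC (Tyr): third position 2-fold.
Codon 9 CCG (Pro): third position 4-fold.
Codon 10 AAU (Asn): third position 2-fold.
Four-fold degenerate third positions: 6.

6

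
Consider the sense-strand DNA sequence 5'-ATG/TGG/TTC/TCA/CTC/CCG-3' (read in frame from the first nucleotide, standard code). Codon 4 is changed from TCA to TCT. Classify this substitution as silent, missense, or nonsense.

Position 12 falls in codon 4: TCA → Ser.
After the substitution the codon is TCT → Ser.
Both encode Ser, so the change is synonymous.

silent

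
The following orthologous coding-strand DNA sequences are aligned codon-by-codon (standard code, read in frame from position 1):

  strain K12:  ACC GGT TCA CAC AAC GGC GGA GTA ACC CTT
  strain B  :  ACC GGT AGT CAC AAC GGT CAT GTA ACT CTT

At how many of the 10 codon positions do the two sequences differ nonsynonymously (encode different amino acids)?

Codon 1: ACC Thr / ACC Thr — identical.
Codon 2: GGT Gly / GGT Gly — identical.
Codon 3: TCA Ser / AGT Ser — synonymous.
Codon 4: CAC His / CAC His — identical.
Codon 5: AAC Asn / AAC Asn — identical.
Codon 6: GGC Gly / GGT Gly — synonymous.
Codon 7: GGA Gly / CAT His — nonsynonymous.
Codon 8: GTA Val / GTA Val — identical.
Codon 9: ACC Thr / ACT Thr — synonymous.
Codon 10: CTT Leu / CTT Leu — identical.
Nonsynonymous differences: 1.

1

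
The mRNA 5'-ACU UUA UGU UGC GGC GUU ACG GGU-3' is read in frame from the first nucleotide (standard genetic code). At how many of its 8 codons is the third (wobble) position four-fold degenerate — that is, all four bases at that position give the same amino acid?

5

Codon 1 ACU (Thr): third position 4-fold.
Codon 2 UUA (Leu): third position 2-fold.
Codon 3 UGU (Cys): third position 2-fold.
Codon 4 UGC (Cys): third position 2-fold.
Codon 5 GGC (Gly): third position 4-fold.
Codon 6 GUU (Val): third position 4-fold.
Codon 7 ACG (Thr): third position 4-fold.
Codon 8 GGU (Gly): third position 4-fold.
Four-fold degenerate third positions: 5.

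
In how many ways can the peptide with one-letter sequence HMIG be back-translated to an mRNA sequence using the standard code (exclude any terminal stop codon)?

His: 2 codons.
Met: 1 codon.
Ile: 3 codons.
Gly: 4 codons.
2 × 1 × 3 × 4 = 24.

24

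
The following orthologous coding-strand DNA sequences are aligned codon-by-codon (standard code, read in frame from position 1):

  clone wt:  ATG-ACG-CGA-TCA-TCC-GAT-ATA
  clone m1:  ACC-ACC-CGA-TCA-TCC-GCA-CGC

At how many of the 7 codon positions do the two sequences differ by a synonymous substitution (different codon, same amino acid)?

Codon 1: ATG Met / ACC Thr — nonsynonymous.
Codon 2: ACG Thr / ACC Thr — synonymous.
Codon 3: CGA Arg / CGA Arg — identical.
Codon 4: TCA Ser / TCA Ser — identical.
Codon 5: TCC Ser / TCC Ser — identical.
Codon 6: GAT Asp / GCA Ala — nonsynonymous.
Codon 7: ATA Ile / CGC Arg — nonsynonymous.
Synonymous differences: 1.

1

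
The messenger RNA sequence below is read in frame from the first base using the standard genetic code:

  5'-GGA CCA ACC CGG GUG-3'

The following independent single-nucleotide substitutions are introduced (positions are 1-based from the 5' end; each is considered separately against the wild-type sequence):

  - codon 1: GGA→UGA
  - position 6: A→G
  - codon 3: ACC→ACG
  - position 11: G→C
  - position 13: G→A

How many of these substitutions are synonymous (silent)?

Codon 1: GGA (Gly) → UGA (Stop) — nonsense.
Codon 2: CCA (Pro) → CCG (Pro) — synonymous.
Codon 3: ACC (Thr) → ACG (Thr) — synonymous.
Codon 4: CGG (Arg) → CCG (Pro) — missense.
Codon 5: GUG (Val) → AUG (Met) — missense.
Synonymous: 2 of 5.

2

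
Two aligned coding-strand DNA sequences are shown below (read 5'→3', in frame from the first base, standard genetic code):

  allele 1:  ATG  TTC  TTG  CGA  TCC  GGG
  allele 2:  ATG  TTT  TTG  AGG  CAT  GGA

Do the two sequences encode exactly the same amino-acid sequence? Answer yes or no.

no

Codon 1: ATG Met / ATG Met — identical.
Codon 2: TTC Phe / TTT Phe — synonymous.
Codon 3: TTG Leu / TTG Leu — identical.
Codon 4: CGA Arg / AGG Arg — synonymous.
Codon 5: TCC Ser / CAT His — nonsynonymous.
Codon 6: GGG Gly / GGA Gly — synonymous.
Nonsynonymous differences: 1 → different protein.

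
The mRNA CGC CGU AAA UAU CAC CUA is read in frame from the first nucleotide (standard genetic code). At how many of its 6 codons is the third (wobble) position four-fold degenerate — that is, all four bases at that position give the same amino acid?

3

Codon 1 CGC (Arg): third position 4-fold.
Codon 2 CGU (Arg): third position 4-fold.
Codon 3 AAA (Lys): third position 2-fold.
Codon 4 UAU (Tyr): third position 2-fold.
Codon 5 CAC (His): third position 2-fold.
Codon 6 CUA (Leu): third position 4-fold.
Four-fold degenerate third positions: 3.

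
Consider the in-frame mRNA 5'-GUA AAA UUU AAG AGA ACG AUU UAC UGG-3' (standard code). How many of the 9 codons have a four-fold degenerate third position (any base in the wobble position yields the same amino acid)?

2

Codon 1 GUA (Val): third position 4-fold.
Codon 2 AAA (Lys): third position 2-fold.
Codon 3 UUU (Phe): third position 2-fold.
Codon 4 AAG (Lys): third position 2-fold.
Codon 5 AGA (Arg): third position 2-fold.
Codon 6 ACG (Thr): third position 4-fold.
Codon 7 AUU (Ile): third position 3-fold.
Codon 8 UAC (Tyr): third position 2-fold.
Codon 9 UGG (Trp): third position 1-fold.
Four-fold degenerate third positions: 2.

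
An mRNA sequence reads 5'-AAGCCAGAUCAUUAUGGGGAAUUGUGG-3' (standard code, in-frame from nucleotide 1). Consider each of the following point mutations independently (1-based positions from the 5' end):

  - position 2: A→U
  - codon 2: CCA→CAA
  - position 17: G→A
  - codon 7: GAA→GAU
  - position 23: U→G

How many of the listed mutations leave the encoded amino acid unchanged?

Codon 1: AAG (Lys) → AUG (Met) — missense.
Codon 2: CCA (Pro) → CAA (Gln) — missense.
Codon 6: GGG (Gly) → GAG (Glu) — missense.
Codon 7: GAA (Glu) → GAU (Asp) — missense.
Codon 8: UUG (Leu) → UGG (Trp) — missense.
Synonymous: 0 of 5.

0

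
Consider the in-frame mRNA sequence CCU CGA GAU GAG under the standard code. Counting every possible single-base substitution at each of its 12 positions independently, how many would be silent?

Codon 1 (CCU, Pro): 3 synonymous substitutions.
Codon 2 (CGA, Arg): 4 synonymous substitutions.
Codon 3 (GAU, Asp): 1 synonymous substitution.
Codon 4 (GAG, Glu): 1 synonymous substitution.
Total: 3 + 4 + 1 + 1 = 9.

9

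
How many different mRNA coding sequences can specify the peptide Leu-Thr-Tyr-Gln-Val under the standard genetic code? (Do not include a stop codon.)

384

Leu: 6 codons.
Thr: 4 codons.
Tyr: 2 codons.
Gln: 2 codons.
Val: 4 codons.
6 × 4 × 2 × 2 × 4 = 384.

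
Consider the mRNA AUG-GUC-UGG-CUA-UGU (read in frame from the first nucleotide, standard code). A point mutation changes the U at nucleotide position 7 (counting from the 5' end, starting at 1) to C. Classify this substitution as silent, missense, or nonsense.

Position 7 falls in codon 3: UGG → Trp.
After the substitution the codon is CGG → Arg.
Trp ≠ Arg, so this is a missense mutation.

missense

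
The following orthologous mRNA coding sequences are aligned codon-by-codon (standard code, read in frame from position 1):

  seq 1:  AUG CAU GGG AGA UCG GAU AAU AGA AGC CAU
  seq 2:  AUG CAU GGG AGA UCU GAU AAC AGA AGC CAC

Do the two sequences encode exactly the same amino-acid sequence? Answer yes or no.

Codon 1: AUG Met / AUG Met — identical.
Codon 2: CAU His / CAU His — identical.
Codon 3: GGG Gly / GGG Gly — identical.
Codon 4: AGA Arg / AGA Arg — identical.
Codon 5: UCG Ser / UCU Ser — synonymous.
Codon 6: GAU Asp / GAU Asp — identical.
Codon 7: AAU Asn / AAC Asn — synonymous.
Codon 8: AGA Arg / AGA Arg — identical.
Codon 9: AGC Ser / AGC Ser — identical.
Codon 10: CAU His / CAC His — synonymous.
Nonsynonymous differences: 0 → same protein.

yes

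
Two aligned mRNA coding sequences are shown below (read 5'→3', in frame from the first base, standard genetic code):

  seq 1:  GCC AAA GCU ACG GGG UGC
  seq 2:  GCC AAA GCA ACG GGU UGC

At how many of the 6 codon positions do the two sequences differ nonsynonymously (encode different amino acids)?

0

Codon 1: GCC Ala / GCC Ala — identical.
Codon 2: AAA Lys / AAA Lys — identical.
Codon 3: GCU Ala / GCA Ala — synonymous.
Codon 4: ACG Thr / ACG Thr — identical.
Codon 5: GGG Gly / GGU Gly — synonymous.
Codon 6: UGC Cys / UGC Cys — identical.
Nonsynonymous differences: 0.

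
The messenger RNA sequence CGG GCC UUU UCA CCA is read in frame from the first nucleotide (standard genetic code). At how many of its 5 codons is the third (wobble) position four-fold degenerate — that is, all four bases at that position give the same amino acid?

4

Codon 1 CGG (Arg): third position 4-fold.
Codon 2 GCC (Ala): third position 4-fold.
Codon 3 UUU (Phe): third position 2-fold.
Codon 4 UCA (Ser): third position 4-fold.
Codon 5 CCA (Pro): third position 4-fold.
Four-fold degenerate third positions: 4.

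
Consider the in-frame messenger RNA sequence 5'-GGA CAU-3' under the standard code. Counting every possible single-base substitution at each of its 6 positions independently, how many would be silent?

4

Codon 1 (GGA, Gly): 3 synonymous substitutions.
Codon 2 (CAU, His): 1 synonymous substitution.
Total: 3 + 1 = 4.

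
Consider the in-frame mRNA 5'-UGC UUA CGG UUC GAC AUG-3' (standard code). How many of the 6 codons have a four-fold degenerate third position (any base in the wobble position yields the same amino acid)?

Codon 1 UGC (Cys): third position 2-fold.
Codon 2 UUA (Leu): third position 2-fold.
Codon 3 CGG (Arg): third position 4-fold.
Codon 4 UUC (Phe): third position 2-fold.
Codon 5 GAC (Asp): third position 2-fold.
Codon 6 AUG (Met): third position 1-fold.
Four-fold degenerate third positions: 1.

1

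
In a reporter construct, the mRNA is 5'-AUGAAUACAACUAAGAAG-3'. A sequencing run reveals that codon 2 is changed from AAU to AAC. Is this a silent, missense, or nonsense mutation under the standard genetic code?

silent

Position 6 falls in codon 2: AAU → Asn.
After the substitution the codon is AAC → Asn.
Both encode Asn, so the change is synonymous.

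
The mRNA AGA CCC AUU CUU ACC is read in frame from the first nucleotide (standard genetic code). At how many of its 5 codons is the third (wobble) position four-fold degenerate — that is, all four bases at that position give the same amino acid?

3

Codon 1 AGA (Arg): third position 2-fold.
Codon 2 CCC (Pro): third position 4-fold.
Codon 3 AUU (Ile): third position 3-fold.
Codon 4 CUU (Leu): third position 4-fold.
Codon 5 ACC (Thr): third position 4-fold.
Four-fold degenerate third positions: 3.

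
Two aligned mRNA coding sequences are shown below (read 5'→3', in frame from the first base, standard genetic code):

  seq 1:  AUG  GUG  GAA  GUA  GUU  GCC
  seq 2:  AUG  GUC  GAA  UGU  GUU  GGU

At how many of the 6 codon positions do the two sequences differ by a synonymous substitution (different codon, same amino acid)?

Codon 1: AUG Met / AUG Met — identical.
Codon 2: GUG Val / GUC Val — synonymous.
Codon 3: GAA Glu / GAA Glu — identical.
Codon 4: GUA Val / UGU Cys — nonsynonymous.
Codon 5: GUU Val / GUU Val — identical.
Codon 6: GCC Ala / GGU Gly — nonsynonymous.
Synonymous differences: 1.

1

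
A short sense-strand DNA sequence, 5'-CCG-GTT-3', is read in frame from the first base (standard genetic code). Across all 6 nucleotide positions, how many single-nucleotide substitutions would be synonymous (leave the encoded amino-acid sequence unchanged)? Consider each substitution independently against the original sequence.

Codon 1 (CCG, Pro): 3 synonymous substitutions.
Codon 2 (GTT, Val): 3 synonymous substitutions.
Total: 3 + 3 = 6.

6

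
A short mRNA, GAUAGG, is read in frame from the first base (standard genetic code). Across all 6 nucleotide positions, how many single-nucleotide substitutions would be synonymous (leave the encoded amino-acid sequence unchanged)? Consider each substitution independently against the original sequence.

3

Codon 1 (GAU, Asp): 1 synonymous substitution.
Codon 2 (AGG, Arg): 2 synonymous substitutions.
Total: 1 + 2 = 3.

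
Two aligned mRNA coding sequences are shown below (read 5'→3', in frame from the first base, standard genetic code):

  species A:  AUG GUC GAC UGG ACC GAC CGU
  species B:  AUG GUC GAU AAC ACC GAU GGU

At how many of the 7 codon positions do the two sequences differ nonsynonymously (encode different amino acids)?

Codon 1: AUG Met / AUG Met — identical.
Codon 2: GUC Val / GUC Val — identical.
Codon 3: GAC Asp / GAU Asp — synonymous.
Codon 4: UGG Trp / AAC Asn — nonsynonymous.
Codon 5: ACC Thr / ACC Thr — identical.
Codon 6: GAC Asp / GAU Asp — synonymous.
Codon 7: CGU Arg / GGU Gly — nonsynonymous.
Nonsynonymous differences: 2.

2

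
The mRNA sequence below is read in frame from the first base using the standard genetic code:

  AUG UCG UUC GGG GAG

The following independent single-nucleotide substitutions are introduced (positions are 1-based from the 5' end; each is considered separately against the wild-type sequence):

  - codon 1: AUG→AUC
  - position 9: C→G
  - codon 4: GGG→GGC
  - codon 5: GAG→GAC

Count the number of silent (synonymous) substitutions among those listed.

1

Codon 1: AUG (Met) → AUC (Ile) — missense.
Codon 3: UUC (Phe) → UUG (Leu) — missense.
Codon 4: GGG (Gly) → GGC (Gly) — synonymous.
Codon 5: GAG (Glu) → GAC (Asp) — missense.
Synonymous: 1 of 4.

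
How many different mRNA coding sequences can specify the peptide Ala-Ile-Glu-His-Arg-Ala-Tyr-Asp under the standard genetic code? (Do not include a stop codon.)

4608

Ala: 4 codons.
Ile: 3 codons.
Glu: 2 codons.
His: 2 codons.
Arg: 6 codons.
Ala: 4 codons.
Tyr: 2 codons.
Asp: 2 codons.
4 × 3 × 2 × 2 × 6 × 4 × 2 × 2 = 4608.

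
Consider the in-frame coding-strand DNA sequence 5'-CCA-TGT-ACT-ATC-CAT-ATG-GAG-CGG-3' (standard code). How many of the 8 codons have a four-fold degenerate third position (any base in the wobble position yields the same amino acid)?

3

Codon 1 CCA (Pro): third position 4-fold.
Codon 2 TGT (Cys): third position 2-fold.
Codon 3 ACT (Thr): third position 4-fold.
Codon 4 ATC (Ile): third position 3-fold.
Codon 5 CAT (His): third position 2-fold.
Codon 6 ATG (Met): third position 1-fold.
Codon 7 GAG (Glu): third position 2-fold.
Codon 8 CGG (Arg): third position 4-fold.
Four-fold degenerate third positions: 3.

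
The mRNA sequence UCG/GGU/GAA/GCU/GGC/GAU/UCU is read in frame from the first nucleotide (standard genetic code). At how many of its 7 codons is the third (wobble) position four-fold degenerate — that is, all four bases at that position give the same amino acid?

5

Codon 1 UCG (Ser): third position 4-fold.
Codon 2 GGU (Gly): third position 4-fold.
Codon 3 GAA (Glu): third position 2-fold.
Codon 4 GCU (Ala): third position 4-fold.
Codon 5 GGC (Gly): third position 4-fold.
Codon 6 GAU (Asp): third position 2-fold.
Codon 7 UCU (Ser): third position 4-fold.
Four-fold degenerate third positions: 5.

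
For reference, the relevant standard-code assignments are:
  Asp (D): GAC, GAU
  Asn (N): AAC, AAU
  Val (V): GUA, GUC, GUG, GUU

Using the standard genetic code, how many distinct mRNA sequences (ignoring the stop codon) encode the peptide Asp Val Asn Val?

Asp: 2 codons.
Val: 4 codons.
Asn: 2 codons.
Val: 4 codons.
2 × 4 × 2 × 4 = 64.

64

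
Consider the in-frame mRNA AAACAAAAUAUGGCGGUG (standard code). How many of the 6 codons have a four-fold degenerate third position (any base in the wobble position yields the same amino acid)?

2

Codon 1 AAA (Lys): third position 2-fold.
Codon 2 CAA (Gln): third position 2-fold.
Codon 3 AAU (Asn): third position 2-fold.
Codon 4 AUG (Met): third position 1-fold.
Codon 5 GCG (Ala): third position 4-fold.
Codon 6 GUG (Val): third position 4-fold.
Four-fold degenerate third positions: 2.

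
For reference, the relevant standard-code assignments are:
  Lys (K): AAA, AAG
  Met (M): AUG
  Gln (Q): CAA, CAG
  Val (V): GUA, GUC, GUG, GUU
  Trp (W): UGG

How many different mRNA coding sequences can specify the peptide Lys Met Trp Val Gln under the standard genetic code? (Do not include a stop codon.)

Lys: 2 codons.
Met: 1 codon.
Trp: 1 codon.
Val: 4 codons.
Gln: 2 codons.
2 × 1 × 1 × 4 × 2 = 16.

16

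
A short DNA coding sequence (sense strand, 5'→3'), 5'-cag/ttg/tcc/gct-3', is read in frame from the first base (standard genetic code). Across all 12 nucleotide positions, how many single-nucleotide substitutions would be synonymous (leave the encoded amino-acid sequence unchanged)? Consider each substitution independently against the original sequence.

9

Codon 1 (CAG, Gln): 1 synonymous substitution.
Codon 2 (TTG, Leu): 2 synonymous substitutions.
Codon 3 (TCC, Ser): 3 synonymous substitutions.
Codon 4 (GCT, Ala): 3 synonymous substitutions.
Total: 1 + 2 + 3 + 3 = 9.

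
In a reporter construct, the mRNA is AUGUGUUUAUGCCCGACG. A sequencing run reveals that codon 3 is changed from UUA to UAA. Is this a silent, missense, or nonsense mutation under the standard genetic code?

nonsense

Position 8 falls in codon 3: UUA → Leu.
After the substitution the codon is UAA → Stop.
The new codon is a stop codon, so this is a nonsense mutation.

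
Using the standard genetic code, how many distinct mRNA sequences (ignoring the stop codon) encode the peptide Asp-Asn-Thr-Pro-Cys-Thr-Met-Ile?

Asp: 2 codons.
Asn: 2 codons.
Thr: 4 codons.
Pro: 4 codons.
Cys: 2 codons.
Thr: 4 codons.
Met: 1 codon.
Ile: 3 codons.
2 × 2 × 4 × 4 × 2 × 4 × 1 × 3 = 1536.

1536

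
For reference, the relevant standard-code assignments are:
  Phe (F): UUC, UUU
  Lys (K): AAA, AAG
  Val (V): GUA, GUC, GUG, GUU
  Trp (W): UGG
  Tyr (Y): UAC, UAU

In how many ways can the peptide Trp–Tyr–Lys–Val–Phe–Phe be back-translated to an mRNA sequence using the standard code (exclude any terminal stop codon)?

64

Trp: 1 codon.
Tyr: 2 codons.
Lys: 2 codons.
Val: 4 codons.
Phe: 2 codons.
Phe: 2 codons.
1 × 2 × 2 × 4 × 2 × 2 = 64.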